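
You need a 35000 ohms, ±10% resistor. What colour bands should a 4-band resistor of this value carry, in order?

35000 Ω = 35 × 10^3.
3 → orange
5 → green
Multiplier 10^3 → orange.
±10% tolerance → silver.

orange, green, orange, silver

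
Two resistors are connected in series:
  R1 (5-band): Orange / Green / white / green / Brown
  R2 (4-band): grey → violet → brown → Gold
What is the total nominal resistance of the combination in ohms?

R1: orange, green, white → 359; green ×10^5 → 35900000 Ω.
R2: grey, violet → 87; brown ×10 → 870 Ω.
Series: 35900000 + 870 = 35900870 Ω.

35900870 Ω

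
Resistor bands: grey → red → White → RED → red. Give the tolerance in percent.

The last band, red, is the tolerance band.
Red corresponds to ±2%.

±2%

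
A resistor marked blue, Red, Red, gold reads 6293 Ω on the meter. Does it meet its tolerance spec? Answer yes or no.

Blue → 6 (first significant figure)
Red → 2 (second significant figure)
Red → ×10^2 multiplier
Gold → ±5% tolerance
62 × 100 = 6200 Ω
Allowed range: 5890 Ω to 6510 Ω.
6293 Ω lies inside that range.

yes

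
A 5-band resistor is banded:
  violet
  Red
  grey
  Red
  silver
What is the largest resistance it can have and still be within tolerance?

Violet → 7 (first significant figure)
Red → 2 (second significant figure)
Grey → 8 (third significant figure)
Red → ×10^2 multiplier
Silver → ±10% tolerance
728 × 100 = 72800 Ω
Largest = 72800 × (1 + 10/100) = 80080 Ω.

80080 Ω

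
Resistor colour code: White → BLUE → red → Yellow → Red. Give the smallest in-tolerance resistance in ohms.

9427600 Ω

White → 9 (first significant figure)
Blue → 6 (second significant figure)
Red → 2 (third significant figure)
Yellow → ×10^4 multiplier
Red → ±2% tolerance
962 × 10000 = 9620000 Ω
Smallest = 9620000 × (1 − 2/100) = 9427600 Ω.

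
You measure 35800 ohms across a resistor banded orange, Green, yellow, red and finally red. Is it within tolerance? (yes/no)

yes

Orange → 3 (first significant figure)
Green → 5 (second significant figure)
Yellow → 4 (third significant figure)
Red → ×10^2 multiplier
Red → ±2% tolerance
354 × 100 = 35400 Ω
Allowed range: 34692 Ω to 36108 Ω.
35800 ohms lies inside that range.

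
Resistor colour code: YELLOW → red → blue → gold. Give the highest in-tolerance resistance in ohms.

44100000 Ω

Yellow → 4 (first significant figure)
Red → 2 (second significant figure)
Blue → ×10^6 multiplier
Gold → ±5% tolerance
42 × 1000000 = 42000000 Ω
Highest = 42000000 × (1 + 5/100) = 44100000 Ω.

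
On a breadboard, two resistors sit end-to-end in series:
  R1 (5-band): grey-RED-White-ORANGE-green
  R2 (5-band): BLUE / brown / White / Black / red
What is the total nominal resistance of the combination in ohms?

R1: grey, red, white → 829; orange ×10^3 → 829000 Ω.
R2: blue, brown, white → 619; black ×1 → 619 Ω.
Series: 829000 + 619 = 829619 Ω.

829619 Ω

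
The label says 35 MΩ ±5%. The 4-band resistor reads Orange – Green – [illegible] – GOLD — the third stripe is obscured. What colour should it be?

35000000 Ω = 35 × 10^6.
The third band is the multiplier, 10^6, which is blue.

blue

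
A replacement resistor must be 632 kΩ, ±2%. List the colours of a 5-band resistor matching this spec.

632000 Ω = 632 × 10^3.
6 → blue
3 → orange
2 → red
Multiplier 10^3 → orange.
±2% tolerance → red.

blue, orange, red, orange, red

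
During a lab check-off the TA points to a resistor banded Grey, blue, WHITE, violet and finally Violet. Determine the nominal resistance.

8690000000 Ω

Grey → 8 (first significant figure)
Blue → 6 (second significant figure)
White → 9 (third significant figure)
Violet → ×10^7 multiplier
869 × 10000000 = 8690000000 Ω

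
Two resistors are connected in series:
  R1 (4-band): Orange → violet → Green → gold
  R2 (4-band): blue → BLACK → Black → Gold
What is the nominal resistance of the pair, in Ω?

3700060 Ω

R1: orange, violet → 37; green ×10^5 → 3700000 Ω.
R2: blue, black → 60; black ×1 → 60 Ω.
Series: 3700000 + 60 = 3700060 Ω.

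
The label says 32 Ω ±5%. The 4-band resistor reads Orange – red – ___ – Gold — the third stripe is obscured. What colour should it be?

32 Ω = 32 × 10^0.
The third band is the multiplier, 10^0, which is black.

black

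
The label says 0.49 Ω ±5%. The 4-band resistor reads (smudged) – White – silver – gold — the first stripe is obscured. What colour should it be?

0.49 Ω = 49 × 10^-2.
The first band gives digit 4 of the significand, and 4 is yellow.

yellow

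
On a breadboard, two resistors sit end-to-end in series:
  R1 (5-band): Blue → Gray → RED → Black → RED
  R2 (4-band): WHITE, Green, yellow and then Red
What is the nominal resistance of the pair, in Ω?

R1: blue, grey, red → 682; black ×1 → 682 Ω.
R2: white, green → 95; yellow ×10^4 → 950000 Ω.
Series: 682 + 950000 = 950682 Ω.

950682 Ω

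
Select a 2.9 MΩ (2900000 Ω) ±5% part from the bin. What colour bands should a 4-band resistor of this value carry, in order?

2900000 Ω = 29 × 10^5.
2 → red
9 → white
Multiplier 10^5 → green.
±5% tolerance → gold.

red, white, green, gold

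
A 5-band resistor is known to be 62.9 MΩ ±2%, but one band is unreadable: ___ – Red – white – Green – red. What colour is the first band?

blue

62900000 Ω = 629 × 10^5.
The first band gives digit 6 of the significand, and 6 is blue.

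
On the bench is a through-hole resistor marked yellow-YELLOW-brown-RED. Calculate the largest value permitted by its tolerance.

448.8 Ω

Yellow → 4 (first significant figure)
Yellow → 4 (second significant figure)
Brown → ×10 multiplier
Red → ±2% tolerance
44 × 10 = 440 Ω
Largest = 440 × (1 + 2/100) = 448.8 Ω.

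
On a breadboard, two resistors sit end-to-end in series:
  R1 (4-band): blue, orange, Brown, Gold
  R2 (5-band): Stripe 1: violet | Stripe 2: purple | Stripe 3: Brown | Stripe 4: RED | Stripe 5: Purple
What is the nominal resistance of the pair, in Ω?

R1: blue, orange → 63; brown ×10 → 630 Ω.
R2: violet, violet, brown → 771; red ×10^2 → 77100 Ω.
Series: 630 + 77100 = 77730 Ω.

77730 Ω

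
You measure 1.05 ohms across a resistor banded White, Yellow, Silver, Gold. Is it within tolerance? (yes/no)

White → 9 (first significant figure)
Yellow → 4 (second significant figure)
Silver → ×0.01 multiplier
Gold → ±5% tolerance
94 × 0.01 = 0.94 Ω
Allowed range: 0.893 Ω to 0.987 Ω.
1.05 ohms lies outside that range.

no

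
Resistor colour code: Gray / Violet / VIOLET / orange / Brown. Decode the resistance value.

Grey → 8 (first significant figure)
Violet → 7 (second significant figure)
Violet → 7 (third significant figure)
Orange → ×10^3 multiplier
877 × 1000 = 877000 Ω

877000 Ω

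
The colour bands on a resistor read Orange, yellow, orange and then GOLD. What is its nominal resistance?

Orange → 3 (first significant figure)
Yellow → 4 (second significant figure)
Orange → ×10^3 multiplier
34 × 1000 = 34000 Ω

34000 Ω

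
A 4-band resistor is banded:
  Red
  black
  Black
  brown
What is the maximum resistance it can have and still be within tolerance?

Red → 2 (first significant figure)
Black → 0 (second significant figure)
Black → ×1 multiplier
Brown → ±1% tolerance
20 × 1 = 20 Ω
Maximum = 20 × (1 + 1/100) = 20.2 Ω.

20.2 Ω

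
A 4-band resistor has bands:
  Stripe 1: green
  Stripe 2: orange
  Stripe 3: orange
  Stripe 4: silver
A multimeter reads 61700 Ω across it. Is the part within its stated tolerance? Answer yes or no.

Green → 5 (first significant figure)
Orange → 3 (second significant figure)
Orange → ×10^3 multiplier
Silver → ±10% tolerance
53 × 1000 = 53000 Ω
Allowed range: 47700 Ω to 58300 Ω.
61700 Ω lies outside that range.

no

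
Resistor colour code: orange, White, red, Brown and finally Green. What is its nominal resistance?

Orange → 3 (first significant figure)
White → 9 (second significant figure)
Red → 2 (third significant figure)
Brown → ×10 multiplier
392 × 10 = 3920 Ω

3920 Ω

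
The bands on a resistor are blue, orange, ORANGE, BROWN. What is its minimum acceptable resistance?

62370 Ω

Blue → 6 (first significant figure)
Orange → 3 (second significant figure)
Orange → ×10^3 multiplier
Brown → ±1% tolerance
63 × 1000 = 63000 Ω
Minimum = 63000 × (1 − 1/100) = 62370 Ω.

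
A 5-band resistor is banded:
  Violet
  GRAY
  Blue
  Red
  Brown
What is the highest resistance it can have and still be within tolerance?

79386 Ω

Violet → 7 (first significant figure)
Grey → 8 (second significant figure)
Blue → 6 (third significant figure)
Red → ×10^2 multiplier
Brown → ±1% tolerance
786 × 100 = 78600 Ω
Highest = 78600 × (1 + 1/100) = 79386 Ω.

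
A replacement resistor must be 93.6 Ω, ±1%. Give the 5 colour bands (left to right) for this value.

white, orange, blue, gold, brown

93.6 Ω = 936 × 10^-1.
9 → white
3 → orange
6 → blue
Multiplier 10^-1 → gold.
±1% tolerance → brown.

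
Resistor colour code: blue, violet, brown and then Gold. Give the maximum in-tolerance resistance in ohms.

Blue → 6 (first significant figure)
Violet → 7 (second significant figure)
Brown → ×10 multiplier
Gold → ±5% tolerance
67 × 10 = 670 Ω
Maximum = 670 × (1 + 5/100) = 703.5 Ω.

703.5 Ω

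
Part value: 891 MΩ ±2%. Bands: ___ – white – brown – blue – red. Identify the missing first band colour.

891000000 Ω = 891 × 10^6.
The first band gives digit 8 of the significand, and 8 is grey.

grey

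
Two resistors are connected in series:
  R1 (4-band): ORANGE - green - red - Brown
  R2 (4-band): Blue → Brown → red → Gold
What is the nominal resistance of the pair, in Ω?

9600 Ω

R1: orange, green → 35; red ×10^2 → 3500 Ω.
R2: blue, brown → 61; red ×10^2 → 6100 Ω.
Series: 3500 + 6100 = 9600 Ω.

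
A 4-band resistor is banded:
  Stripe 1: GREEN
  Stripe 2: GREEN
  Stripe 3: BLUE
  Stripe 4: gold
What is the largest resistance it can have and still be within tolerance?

57750000 Ω

Green → 5 (first significant figure)
Green → 5 (second significant figure)
Blue → ×10^6 multiplier
Gold → ±5% tolerance
55 × 1000000 = 55000000 Ω
Largest = 55000000 × (1 + 5/100) = 57750000 Ω.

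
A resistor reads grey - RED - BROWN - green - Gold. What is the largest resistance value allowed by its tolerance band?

Grey → 8 (first significant figure)
Red → 2 (second significant figure)
Brown → 1 (third significant figure)
Green → ×10^5 multiplier
Gold → ±5% tolerance
821 × 100000 = 82100000 Ω
Largest = 82100000 × (1 + 5/100) = 86205000 Ω.

86205000 Ω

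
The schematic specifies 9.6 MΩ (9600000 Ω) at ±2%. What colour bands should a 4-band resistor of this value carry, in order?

white, blue, green, red

9600000 Ω = 96 × 10^5.
9 → white
6 → blue
Multiplier 10^5 → green.
±2% tolerance → red.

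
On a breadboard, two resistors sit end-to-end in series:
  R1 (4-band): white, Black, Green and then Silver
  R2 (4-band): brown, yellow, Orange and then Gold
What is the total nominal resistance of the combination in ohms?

R1: white, black → 90; green ×10^5 → 9000000 Ω.
R2: brown, yellow → 14; orange ×10^3 → 14000 Ω.
Series: 9000000 + 14000 = 9014000 Ω.

9014000 Ω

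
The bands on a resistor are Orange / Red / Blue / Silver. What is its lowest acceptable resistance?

Orange → 3 (first significant figure)
Red → 2 (second significant figure)
Blue → ×10^6 multiplier
Silver → ±10% tolerance
32 × 1000000 = 32000000 Ω
Lowest = 32000000 × (1 − 10/100) = 28800000 Ω.

28800000 Ω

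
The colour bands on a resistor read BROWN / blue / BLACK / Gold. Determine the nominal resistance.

Brown → 1 (first significant figure)
Blue → 6 (second significant figure)
Black → ×1 multiplier
16 × 1 = 16 Ω

16 Ω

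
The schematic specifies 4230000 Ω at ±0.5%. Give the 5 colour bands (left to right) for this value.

yellow, red, orange, yellow, green

4230000 Ω = 423 × 10^4.
4 → yellow
2 → red
3 → orange
Multiplier 10^4 → yellow.
±0.5% tolerance → green.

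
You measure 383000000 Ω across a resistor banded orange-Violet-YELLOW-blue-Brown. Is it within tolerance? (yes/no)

Orange → 3 (first significant figure)
Violet → 7 (second significant figure)
Yellow → 4 (third significant figure)
Blue → ×10^6 multiplier
Brown → ±1% tolerance
374 × 1000000 = 374000000 Ω
Allowed range: 370260000 Ω to 377740000 Ω.
383000000 Ω lies outside that range.

no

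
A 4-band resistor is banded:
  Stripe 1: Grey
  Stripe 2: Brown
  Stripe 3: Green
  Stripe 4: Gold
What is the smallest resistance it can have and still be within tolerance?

7695000 Ω

Grey → 8 (first significant figure)
Brown → 1 (second significant figure)
Green → ×10^5 multiplier
Gold → ±5% tolerance
81 × 100000 = 8100000 Ω
Smallest = 8100000 × (1 − 5/100) = 7695000 Ω.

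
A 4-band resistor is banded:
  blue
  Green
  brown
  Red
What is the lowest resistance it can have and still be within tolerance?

Blue → 6 (first significant figure)
Green → 5 (second significant figure)
Brown → ×10 multiplier
Red → ±2% tolerance
65 × 10 = 650 Ω
Lowest = 650 × (1 − 2/100) = 637 Ω.

637 Ω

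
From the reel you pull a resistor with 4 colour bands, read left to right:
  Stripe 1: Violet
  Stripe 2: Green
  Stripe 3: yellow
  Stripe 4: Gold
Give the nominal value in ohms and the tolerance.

750000 Ω ±5%

Violet → 7 (first significant figure)
Green → 5 (second significant figure)
Yellow → ×10^4 multiplier
Gold → ±5% tolerance
75 × 10000 = 750000 Ω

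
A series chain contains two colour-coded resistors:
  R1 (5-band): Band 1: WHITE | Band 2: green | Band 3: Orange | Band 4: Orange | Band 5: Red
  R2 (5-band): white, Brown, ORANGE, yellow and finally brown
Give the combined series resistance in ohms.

10083000 Ω

R1: white, green, orange → 953; orange ×10^3 → 953000 Ω.
R2: white, brown, orange → 913; yellow ×10^4 → 9130000 Ω.
Series: 953000 + 9130000 = 10083000 Ω.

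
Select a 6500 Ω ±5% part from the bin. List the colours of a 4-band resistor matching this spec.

blue, green, red, gold

6500 Ω = 65 × 10^2.
6 → blue
5 → green
Multiplier 10^2 → red.
±5% tolerance → gold.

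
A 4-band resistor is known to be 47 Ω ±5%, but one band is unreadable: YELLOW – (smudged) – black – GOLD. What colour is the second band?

47 Ω = 47 × 10^0.
The second band gives digit 7 of the significand, and 7 is violet.

violet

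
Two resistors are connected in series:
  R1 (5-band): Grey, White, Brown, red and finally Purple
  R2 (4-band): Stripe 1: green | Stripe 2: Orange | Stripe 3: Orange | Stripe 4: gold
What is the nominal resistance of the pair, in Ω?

R1: grey, white, brown → 891; red ×10^2 → 89100 Ω.
R2: green, orange → 53; orange ×10^3 → 53000 Ω.
Series: 89100 + 53000 = 142100 Ω.

142100 Ω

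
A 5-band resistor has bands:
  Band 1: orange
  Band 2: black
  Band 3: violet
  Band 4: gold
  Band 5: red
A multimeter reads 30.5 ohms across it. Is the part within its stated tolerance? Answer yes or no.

Orange → 3 (first significant figure)
Black → 0 (second significant figure)
Violet → 7 (third significant figure)
Gold → ×0.1 multiplier
Red → ±2% tolerance
307 × 0.1 = 30.7 Ω
Allowed range: 30.086 Ω to 31.314 Ω.
30.5 ohms lies inside that range.

yes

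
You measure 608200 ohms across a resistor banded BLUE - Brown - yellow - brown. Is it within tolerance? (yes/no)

Blue → 6 (first significant figure)
Brown → 1 (second significant figure)
Yellow → ×10^4 multiplier
Brown → ±1% tolerance
61 × 10000 = 610000 Ω
Allowed range: 603900 Ω to 616100 Ω.
608200 ohms lies inside that range.

yes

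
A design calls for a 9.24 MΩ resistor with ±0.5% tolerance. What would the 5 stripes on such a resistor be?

white, red, yellow, yellow, green

9240000 Ω = 924 × 10^4.
9 → white
2 → red
4 → yellow
Multiplier 10^4 → yellow.
±0.5% tolerance → green.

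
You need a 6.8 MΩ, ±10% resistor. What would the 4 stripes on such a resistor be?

6800000 Ω = 68 × 10^5.
6 → blue
8 → grey
Multiplier 10^5 → green.
±10% tolerance → silver.

blue, grey, green, silver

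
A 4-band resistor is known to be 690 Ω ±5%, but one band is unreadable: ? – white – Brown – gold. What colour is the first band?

690 Ω = 69 × 10^1.
The first band gives digit 6 of the significand, and 6 is blue.

blue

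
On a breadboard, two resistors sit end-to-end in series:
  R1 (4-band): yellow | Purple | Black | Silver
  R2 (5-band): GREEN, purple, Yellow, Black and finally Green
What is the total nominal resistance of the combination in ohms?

621 Ω

R1: yellow, violet → 47; black ×1 → 47 Ω.
R2: green, violet, yellow → 574; black ×1 → 574 Ω.
Series: 47 + 574 = 621 Ω.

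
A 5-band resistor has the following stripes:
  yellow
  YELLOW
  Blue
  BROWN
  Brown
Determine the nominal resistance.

4460 Ω

Yellow → 4 (first significant figure)
Yellow → 4 (second significant figure)
Blue → 6 (third significant figure)
Brown → ×10 multiplier
446 × 10 = 4460 Ω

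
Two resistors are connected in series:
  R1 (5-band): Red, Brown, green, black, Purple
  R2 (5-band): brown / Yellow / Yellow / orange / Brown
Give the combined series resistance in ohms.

144215 Ω

R1: red, brown, green → 215; black ×1 → 215 Ω.
R2: brown, yellow, yellow → 144; orange ×10^3 → 144000 Ω.
Series: 215 + 144000 = 144215 Ω.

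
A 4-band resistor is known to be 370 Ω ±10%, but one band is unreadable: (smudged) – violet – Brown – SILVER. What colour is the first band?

370 Ω = 37 × 10^1.
The first band gives digit 3 of the significand, and 3 is orange.

orange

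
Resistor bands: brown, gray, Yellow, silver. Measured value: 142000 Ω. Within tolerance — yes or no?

no

Brown → 1 (first significant figure)
Grey → 8 (second significant figure)
Yellow → ×10^4 multiplier
Silver → ±10% tolerance
18 × 10000 = 180000 Ω
Allowed range: 162000 Ω to 198000 Ω.
142000 Ω lies outside that range.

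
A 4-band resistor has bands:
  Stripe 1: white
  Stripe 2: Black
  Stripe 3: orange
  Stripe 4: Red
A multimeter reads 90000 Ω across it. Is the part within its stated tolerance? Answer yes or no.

White → 9 (first significant figure)
Black → 0 (second significant figure)
Orange → ×10^3 multiplier
Red → ±2% tolerance
90 × 1000 = 90000 Ω
Allowed range: 88200 Ω to 91800 Ω.
90000 Ω lies inside that range.

yes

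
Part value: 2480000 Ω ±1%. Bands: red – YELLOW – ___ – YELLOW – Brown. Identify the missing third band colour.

2480000 Ω = 248 × 10^4.
The third band gives digit 8 of the significand, and 8 is grey.

grey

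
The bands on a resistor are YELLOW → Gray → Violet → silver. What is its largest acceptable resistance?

Yellow → 4 (first significant figure)
Grey → 8 (second significant figure)
Violet → ×10^7 multiplier
Silver → ±10% tolerance
48 × 10000000 = 480000000 Ω
Largest = 480000000 × (1 + 10/100) = 528000000 Ω.

528000000 Ω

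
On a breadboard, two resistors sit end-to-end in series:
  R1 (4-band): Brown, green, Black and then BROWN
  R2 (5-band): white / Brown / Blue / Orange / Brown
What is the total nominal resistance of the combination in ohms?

916015 Ω

R1: brown, green → 15; black ×1 → 15 Ω.
R2: white, brown, blue → 916; orange ×10^3 → 916000 Ω.
Series: 15 + 916000 = 916015 Ω.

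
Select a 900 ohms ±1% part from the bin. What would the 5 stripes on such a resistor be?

white, black, black, black, brown

900 Ω = 900 × 10^0.
9 → white
0 → black
0 → black
Multiplier 10^0 → black.
±1% tolerance → brown.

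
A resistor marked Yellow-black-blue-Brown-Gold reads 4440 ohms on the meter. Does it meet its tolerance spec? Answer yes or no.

no

Yellow → 4 (first significant figure)
Black → 0 (second significant figure)
Blue → 6 (third significant figure)
Brown → ×10 multiplier
Gold → ±5% tolerance
406 × 10 = 4060 Ω
Allowed range: 3857 Ω to 4263 Ω.
4440 ohms lies outside that range.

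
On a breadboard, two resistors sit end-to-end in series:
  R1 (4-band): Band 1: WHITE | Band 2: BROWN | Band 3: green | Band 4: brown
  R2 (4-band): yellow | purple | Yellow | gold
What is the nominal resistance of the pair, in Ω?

9570000 Ω

R1: white, brown → 91; green ×10^5 → 9100000 Ω.
R2: yellow, violet → 47; yellow ×10^4 → 470000 Ω.
Series: 9100000 + 470000 = 9570000 Ω.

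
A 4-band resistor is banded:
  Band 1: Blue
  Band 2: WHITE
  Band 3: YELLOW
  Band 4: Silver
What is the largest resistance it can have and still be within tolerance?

Blue → 6 (first significant figure)
White → 9 (second significant figure)
Yellow → ×10^4 multiplier
Silver → ±10% tolerance
69 × 10000 = 690000 Ω
Largest = 690000 × (1 + 10/100) = 759000 Ω.

759000 Ω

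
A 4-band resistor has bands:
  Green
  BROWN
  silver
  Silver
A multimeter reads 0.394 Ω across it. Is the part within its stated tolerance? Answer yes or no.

no

Green → 5 (first significant figure)
Brown → 1 (second significant figure)
Silver → ×0.01 multiplier
Silver → ±10% tolerance
51 × 0.01 = 0.51 Ω
Allowed range: 0.459 Ω to 0.561 Ω.
0.394 Ω lies outside that range.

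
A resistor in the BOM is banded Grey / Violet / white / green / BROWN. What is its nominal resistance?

Grey → 8 (first significant figure)
Violet → 7 (second significant figure)
White → 9 (third significant figure)
Green → ×10^5 multiplier
879 × 100000 = 87900000 Ω

87900000 Ω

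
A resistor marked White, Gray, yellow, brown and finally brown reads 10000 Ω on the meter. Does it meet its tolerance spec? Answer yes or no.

White → 9 (first significant figure)
Grey → 8 (second significant figure)
Yellow → 4 (third significant figure)
Brown → ×10 multiplier
Brown → ±1% tolerance
984 × 10 = 9840 Ω
Allowed range: 9741.6 Ω to 9938.4 Ω.
10000 Ω lies outside that range.

no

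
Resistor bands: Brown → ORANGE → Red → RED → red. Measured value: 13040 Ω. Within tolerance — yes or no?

yes

Brown → 1 (first significant figure)
Orange → 3 (second significant figure)
Red → 2 (third significant figure)
Red → ×10^2 multiplier
Red → ±2% tolerance
132 × 100 = 13200 Ω
Allowed range: 12936 Ω to 13464 Ω.
13040 Ω lies inside that range.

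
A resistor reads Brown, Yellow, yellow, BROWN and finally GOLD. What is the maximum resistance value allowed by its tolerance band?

Brown → 1 (first significant figure)
Yellow → 4 (second significant figure)
Yellow → 4 (third significant figure)
Brown → ×10 multiplier
Gold → ±5% tolerance
144 × 10 = 1440 Ω
Maximum = 1440 × (1 + 5/100) = 1512 Ω.

1512 Ω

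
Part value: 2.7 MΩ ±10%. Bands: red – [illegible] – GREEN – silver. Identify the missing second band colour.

violet

2700000 Ω = 27 × 10^5.
The second band gives digit 7 of the significand, and 7 is violet.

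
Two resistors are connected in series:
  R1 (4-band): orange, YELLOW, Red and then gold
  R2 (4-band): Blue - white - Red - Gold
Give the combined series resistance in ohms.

10300 Ω

R1: orange, yellow → 34; red ×10^2 → 3400 Ω.
R2: blue, white → 69; red ×10^2 → 6900 Ω.
Series: 3400 + 6900 = 10300 Ω.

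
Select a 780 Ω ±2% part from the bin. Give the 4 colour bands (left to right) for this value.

780 Ω = 78 × 10^1.
7 → violet
8 → grey
Multiplier 10^1 → brown.
±2% tolerance → red.

violet, grey, brown, red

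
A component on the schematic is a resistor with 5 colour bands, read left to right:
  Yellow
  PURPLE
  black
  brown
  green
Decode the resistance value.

Yellow → 4 (first significant figure)
Violet → 7 (second significant figure)
Black → 0 (third significant figure)
Brown → ×10 multiplier
470 × 10 = 4700 Ω

4700 Ω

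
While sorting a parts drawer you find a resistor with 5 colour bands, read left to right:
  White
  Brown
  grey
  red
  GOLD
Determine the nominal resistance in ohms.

91800 Ω

White → 9 (first significant figure)
Brown → 1 (second significant figure)
Grey → 8 (third significant figure)
Red → ×10^2 multiplier
918 × 100 = 91800 Ω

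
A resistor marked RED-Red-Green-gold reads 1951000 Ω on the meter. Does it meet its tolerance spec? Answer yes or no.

no

Red → 2 (first significant figure)
Red → 2 (second significant figure)
Green → ×10^5 multiplier
Gold → ±5% tolerance
22 × 100000 = 2200000 Ω
Allowed range: 2090000 Ω to 2310000 Ω.
1951000 Ω lies outside that range.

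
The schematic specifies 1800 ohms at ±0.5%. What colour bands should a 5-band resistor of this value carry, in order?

brown, grey, black, brown, green

1800 Ω = 180 × 10^1.
1 → brown
8 → grey
0 → black
Multiplier 10^1 → brown.
±0.5% tolerance → green.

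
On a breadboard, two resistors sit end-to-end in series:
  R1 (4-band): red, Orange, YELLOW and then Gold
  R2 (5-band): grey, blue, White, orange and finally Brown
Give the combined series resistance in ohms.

1099000 Ω

R1: red, orange → 23; yellow ×10^4 → 230000 Ω.
R2: grey, blue, white → 869; orange ×10^3 → 869000 Ω.
Series: 230000 + 869000 = 1099000 Ω.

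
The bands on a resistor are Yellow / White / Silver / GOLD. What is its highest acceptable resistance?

0.5145 Ω

Yellow → 4 (first significant figure)
White → 9 (second significant figure)
Silver → ×0.01 multiplier
Gold → ±5% tolerance
49 × 0.01 = 0.49 Ω
Highest = 0.49 × (1 + 5/100) = 0.5145 Ω.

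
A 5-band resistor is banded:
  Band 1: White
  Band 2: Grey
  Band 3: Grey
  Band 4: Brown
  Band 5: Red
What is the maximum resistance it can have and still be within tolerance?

White → 9 (first significant figure)
Grey → 8 (second significant figure)
Grey → 8 (third significant figure)
Brown → ×10 multiplier
Red → ±2% tolerance
988 × 10 = 9880 Ω
Maximum = 9880 × (1 + 2/100) = 10077.6 Ω.

10077.6 Ω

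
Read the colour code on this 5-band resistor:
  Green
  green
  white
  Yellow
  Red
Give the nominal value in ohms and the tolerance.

5590000 Ω ±2%

Green → 5 (first significant figure)
Green → 5 (second significant figure)
White → 9 (third significant figure)
Yellow → ×10^4 multiplier
Red → ±2% tolerance
559 × 10000 = 5590000 Ω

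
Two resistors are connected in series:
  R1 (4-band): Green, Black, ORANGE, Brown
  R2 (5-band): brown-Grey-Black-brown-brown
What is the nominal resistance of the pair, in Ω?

R1: green, black → 50; orange ×10^3 → 50000 Ω.
R2: brown, grey, black → 180; brown ×10 → 1800 Ω.
Series: 50000 + 1800 = 51800 Ω.

51800 Ω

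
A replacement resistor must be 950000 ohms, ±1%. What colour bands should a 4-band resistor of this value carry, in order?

950000 Ω = 95 × 10^4.
9 → white
5 → green
Multiplier 10^4 → yellow.
±1% tolerance → brown.

white, green, yellow, brown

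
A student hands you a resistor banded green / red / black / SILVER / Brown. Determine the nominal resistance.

Green → 5 (first significant figure)
Red → 2 (second significant figure)
Black → 0 (third significant figure)
Silver → ×0.01 multiplier
520 × 0.01 = 5.2 Ω

5.2 Ω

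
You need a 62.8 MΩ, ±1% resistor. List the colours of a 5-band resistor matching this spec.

blue, red, grey, green, brown

62800000 Ω = 628 × 10^5.
6 → blue
2 → red
8 → grey
Multiplier 10^5 → green.
±1% tolerance → brown.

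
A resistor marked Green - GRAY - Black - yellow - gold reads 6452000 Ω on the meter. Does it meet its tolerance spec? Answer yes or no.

no

Green → 5 (first significant figure)
Grey → 8 (second significant figure)
Black → 0 (third significant figure)
Yellow → ×10^4 multiplier
Gold → ±5% tolerance
580 × 10000 = 5800000 Ω
Allowed range: 5510000 Ω to 6090000 Ω.
6452000 Ω lies outside that range.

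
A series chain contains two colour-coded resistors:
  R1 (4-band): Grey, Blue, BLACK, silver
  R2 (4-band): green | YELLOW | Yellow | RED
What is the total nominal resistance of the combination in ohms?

540086 Ω

R1: grey, blue → 86; black ×1 → 86 Ω.
R2: green, yellow → 54; yellow ×10^4 → 540000 Ω.
Series: 86 + 540000 = 540086 Ω.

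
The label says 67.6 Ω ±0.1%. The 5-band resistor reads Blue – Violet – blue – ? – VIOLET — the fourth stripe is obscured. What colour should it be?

gold

67.6 Ω = 676 × 10^-1.
The fourth band is the multiplier, 10^-1, which is gold.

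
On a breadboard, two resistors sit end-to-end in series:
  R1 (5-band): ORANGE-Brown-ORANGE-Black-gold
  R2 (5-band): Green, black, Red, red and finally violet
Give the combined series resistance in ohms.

R1: orange, brown, orange → 313; black ×1 → 313 Ω.
R2: green, black, red → 502; red ×10^2 → 50200 Ω.
Series: 313 + 50200 = 50513 Ω.

50513 Ω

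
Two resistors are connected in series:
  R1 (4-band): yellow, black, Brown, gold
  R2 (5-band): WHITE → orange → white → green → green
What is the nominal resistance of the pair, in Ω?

93900400 Ω

R1: yellow, black → 40; brown ×10 → 400 Ω.
R2: white, orange, white → 939; green ×10^5 → 93900000 Ω.
Series: 400 + 93900000 = 93900400 Ω.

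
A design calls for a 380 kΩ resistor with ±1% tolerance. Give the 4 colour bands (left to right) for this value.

orange, grey, yellow, brown

380000 Ω = 38 × 10^4.
3 → orange
8 → grey
Multiplier 10^4 → yellow.
±1% tolerance → brown.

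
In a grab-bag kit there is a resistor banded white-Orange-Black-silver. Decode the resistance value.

White → 9 (first significant figure)
Orange → 3 (second significant figure)
Black → ×1 multiplier
93 × 1 = 93 Ω

93 Ω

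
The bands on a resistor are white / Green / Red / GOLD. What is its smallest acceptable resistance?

White → 9 (first significant figure)
Green → 5 (second significant figure)
Red → ×10^2 multiplier
Gold → ±5% tolerance
95 × 100 = 9500 Ω
Smallest = 9500 × (1 − 5/100) = 9025 Ω.

9025 Ω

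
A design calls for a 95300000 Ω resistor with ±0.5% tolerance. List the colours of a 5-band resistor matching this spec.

white, green, orange, green, green

95300000 Ω = 953 × 10^5.
9 → white
5 → green
3 → orange
Multiplier 10^5 → green.
±0.5% tolerance → green.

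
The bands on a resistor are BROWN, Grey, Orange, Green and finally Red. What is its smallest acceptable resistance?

Brown → 1 (first significant figure)
Grey → 8 (second significant figure)
Orange → 3 (third significant figure)
Green → ×10^5 multiplier
Red → ±2% tolerance
183 × 100000 = 18300000 Ω
Smallest = 18300000 × (1 − 2/100) = 17934000 Ω.

17934000 Ω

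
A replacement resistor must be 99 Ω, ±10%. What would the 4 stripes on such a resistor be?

99 Ω = 99 × 10^0.
9 → white
9 → white
Multiplier 10^0 → black.
±10% tolerance → silver.

white, white, black, silver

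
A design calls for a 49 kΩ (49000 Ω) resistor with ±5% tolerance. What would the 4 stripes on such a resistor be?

49000 Ω = 49 × 10^3.
4 → yellow
9 → white
Multiplier 10^3 → orange.
±5% tolerance → gold.

yellow, white, orange, gold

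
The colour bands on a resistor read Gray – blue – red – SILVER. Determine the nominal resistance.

8600 Ω

Grey → 8 (first significant figure)
Blue → 6 (second significant figure)
Red → ×10^2 multiplier
86 × 100 = 8600 Ω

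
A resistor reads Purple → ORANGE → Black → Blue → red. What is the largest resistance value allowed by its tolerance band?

744600000 Ω

Violet → 7 (first significant figure)
Orange → 3 (second significant figure)
Black → 0 (third significant figure)
Blue → ×10^6 multiplier
Red → ±2% tolerance
730 × 1000000 = 730000000 Ω
Largest = 730000000 × (1 + 2/100) = 744600000 Ω.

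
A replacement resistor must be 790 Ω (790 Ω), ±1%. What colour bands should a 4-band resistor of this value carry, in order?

violet, white, brown, brown

790 Ω = 79 × 10^1.
7 → violet
9 → white
Multiplier 10^1 → brown.
±1% tolerance → brown.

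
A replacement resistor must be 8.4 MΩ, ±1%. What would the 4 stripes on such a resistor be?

grey, yellow, green, brown

8400000 Ω = 84 × 10^5.
8 → grey
4 → yellow
Multiplier 10^5 → green.
±1% tolerance → brown.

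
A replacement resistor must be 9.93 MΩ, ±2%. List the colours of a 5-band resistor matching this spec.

9930000 Ω = 993 × 10^4.
9 → white
9 → white
3 → orange
Multiplier 10^4 → yellow.
±2% tolerance → red.

white, white, orange, yellow, red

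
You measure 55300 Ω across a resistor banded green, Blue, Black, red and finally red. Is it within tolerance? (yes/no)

yes

Green → 5 (first significant figure)
Blue → 6 (second significant figure)
Black → 0 (third significant figure)
Red → ×10^2 multiplier
Red → ±2% tolerance
560 × 100 = 56000 Ω
Allowed range: 54880 Ω to 57120 Ω.
55300 Ω lies inside that range.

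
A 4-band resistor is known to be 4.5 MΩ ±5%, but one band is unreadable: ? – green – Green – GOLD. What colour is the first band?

4500000 Ω = 45 × 10^5.
The first band gives digit 4 of the significand, and 4 is yellow.

yellow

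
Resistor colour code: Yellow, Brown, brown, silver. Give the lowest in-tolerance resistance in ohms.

369 Ω

Yellow → 4 (first significant figure)
Brown → 1 (second significant figure)
Brown → ×10 multiplier
Silver → ±10% tolerance
41 × 10 = 410 Ω
Lowest = 410 × (1 − 10/100) = 369 Ω.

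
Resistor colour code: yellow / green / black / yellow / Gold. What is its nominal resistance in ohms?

4500000 Ω

Yellow → 4 (first significant figure)
Green → 5 (second significant figure)
Black → 0 (third significant figure)
Yellow → ×10^4 multiplier
450 × 10000 = 4500000 Ω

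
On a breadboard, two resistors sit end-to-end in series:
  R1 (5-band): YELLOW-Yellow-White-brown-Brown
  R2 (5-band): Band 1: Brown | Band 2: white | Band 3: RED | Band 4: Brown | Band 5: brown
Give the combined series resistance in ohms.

6410 Ω

R1: yellow, yellow, white → 449; brown ×10 → 4490 Ω.
R2: brown, white, red → 192; brown ×10 → 1920 Ω.
Series: 4490 + 1920 = 6410 Ω.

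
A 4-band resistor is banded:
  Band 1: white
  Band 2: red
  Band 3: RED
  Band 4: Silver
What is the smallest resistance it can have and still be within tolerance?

8280 Ω

White → 9 (first significant figure)
Red → 2 (second significant figure)
Red → ×10^2 multiplier
Silver → ±10% tolerance
92 × 100 = 9200 Ω
Smallest = 9200 × (1 − 10/100) = 8280 Ω.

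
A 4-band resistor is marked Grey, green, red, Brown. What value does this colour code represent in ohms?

Grey → 8 (first significant figure)
Green → 5 (second significant figure)
Red → ×10^2 multiplier
85 × 100 = 8500 Ω

8500 Ω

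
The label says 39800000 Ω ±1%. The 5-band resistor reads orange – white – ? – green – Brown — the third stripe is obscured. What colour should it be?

grey

39800000 Ω = 398 × 10^5.
The third band gives digit 8 of the significand, and 8 is grey.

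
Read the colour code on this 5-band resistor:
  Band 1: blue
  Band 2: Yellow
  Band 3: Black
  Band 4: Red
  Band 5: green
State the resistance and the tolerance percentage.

64000 Ω ±0.5%

Blue → 6 (first significant figure)
Yellow → 4 (second significant figure)
Black → 0 (third significant figure)
Red → ×10^2 multiplier
Green → ±0.5% tolerance
640 × 100 = 64000 Ω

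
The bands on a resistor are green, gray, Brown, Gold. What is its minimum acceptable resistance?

551 Ω

Green → 5 (first significant figure)
Grey → 8 (second significant figure)
Brown → ×10 multiplier
Gold → ±5% tolerance
58 × 10 = 580 Ω
Minimum = 580 × (1 − 5/100) = 551 Ω.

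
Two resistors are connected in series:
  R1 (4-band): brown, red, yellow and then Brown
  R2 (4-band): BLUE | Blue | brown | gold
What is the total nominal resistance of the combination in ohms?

120660 Ω

R1: brown, red → 12; yellow ×10^4 → 120000 Ω.
R2: blue, blue → 66; brown ×10 → 660 Ω.
Series: 120000 + 660 = 120660 Ω.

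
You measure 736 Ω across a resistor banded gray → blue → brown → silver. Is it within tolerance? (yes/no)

no

Grey → 8 (first significant figure)
Blue → 6 (second significant figure)
Brown → ×10 multiplier
Silver → ±10% tolerance
86 × 10 = 860 Ω
Allowed range: 774 Ω to 946 Ω.
736 Ω lies outside that range.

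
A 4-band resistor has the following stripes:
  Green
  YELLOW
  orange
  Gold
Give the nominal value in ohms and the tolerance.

Green → 5 (first significant figure)
Yellow → 4 (second significant figure)
Orange → ×10^3 multiplier
Gold → ±5% tolerance
54 × 1000 = 54000 Ω

54000 Ω ±5%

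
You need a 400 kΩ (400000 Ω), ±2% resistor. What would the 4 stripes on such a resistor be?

yellow, black, yellow, red

400000 Ω = 40 × 10^4.
4 → yellow
0 → black
Multiplier 10^4 → yellow.
±2% tolerance → red.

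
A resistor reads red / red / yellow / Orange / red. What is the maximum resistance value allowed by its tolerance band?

228480 Ω

Red → 2 (first significant figure)
Red → 2 (second significant figure)
Yellow → 4 (third significant figure)
Orange → ×10^3 multiplier
Red → ±2% tolerance
224 × 1000 = 224000 Ω
Maximum = 224000 × (1 + 2/100) = 228480 Ω.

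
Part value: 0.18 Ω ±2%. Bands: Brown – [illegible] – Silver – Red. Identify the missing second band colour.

grey

0.18 Ω = 18 × 10^-2.
The second band gives digit 8 of the significand, and 8 is grey.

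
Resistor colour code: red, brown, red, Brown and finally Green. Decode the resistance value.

Red → 2 (first significant figure)
Brown → 1 (second significant figure)
Red → 2 (third significant figure)
Brown → ×10 multiplier
212 × 10 = 2120 Ω

2120 Ω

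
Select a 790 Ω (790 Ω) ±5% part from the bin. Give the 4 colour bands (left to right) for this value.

violet, white, brown, gold

790 Ω = 79 × 10^1.
7 → violet
9 → white
Multiplier 10^1 → brown.
±5% tolerance → gold.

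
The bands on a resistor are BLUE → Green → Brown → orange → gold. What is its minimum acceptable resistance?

618450 Ω

Blue → 6 (first significant figure)
Green → 5 (second significant figure)
Brown → 1 (third significant figure)
Orange → ×10^3 multiplier
Gold → ±5% tolerance
651 × 1000 = 651000 Ω
Minimum = 651000 × (1 − 5/100) = 618450 Ω.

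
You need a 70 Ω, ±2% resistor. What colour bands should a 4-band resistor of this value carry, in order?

violet, black, black, red

70 Ω = 70 × 10^0.
7 → violet
0 → black
Multiplier 10^0 → black.
±2% tolerance → red.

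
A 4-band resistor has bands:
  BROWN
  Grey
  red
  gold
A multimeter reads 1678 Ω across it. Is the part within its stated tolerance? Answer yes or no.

no

Brown → 1 (first significant figure)
Grey → 8 (second significant figure)
Red → ×10^2 multiplier
Gold → ±5% tolerance
18 × 100 = 1800 Ω
Allowed range: 1710 Ω to 1890 Ω.
1678 Ω lies outside that range.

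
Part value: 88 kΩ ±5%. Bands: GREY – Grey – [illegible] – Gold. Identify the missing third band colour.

88000 Ω = 88 × 10^3.
The third band is the multiplier, 10^3, which is orange.

orange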